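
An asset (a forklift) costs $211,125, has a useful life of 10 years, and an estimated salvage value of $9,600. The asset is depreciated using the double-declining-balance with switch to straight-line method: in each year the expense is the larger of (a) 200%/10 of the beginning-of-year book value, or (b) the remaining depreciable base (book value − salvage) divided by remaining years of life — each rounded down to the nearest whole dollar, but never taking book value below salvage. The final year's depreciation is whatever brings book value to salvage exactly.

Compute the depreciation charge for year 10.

$11,437

Depreciable base = $211,125 − $9,600 = $201,525.
Year 1: DB = ⌊$211,125 × 200%/10⌋ = $42,225; SL = ⌊$201,525/10⌋ = $20,152 → take DB $42,225. Book value $168,900.
Year 2: DB = ⌊$168,900 × 200%/10⌋ = $33,780; SL = ⌊$159,300/9⌋ = $17,700 → take DB $33,780. Book value $135,120.
Year 3: DB = ⌊$135,120 × 200%/10⌋ = $27,024; SL = ⌊$125,520/8⌋ = $15,690 → take DB $27,024. Book value $108,096.
Year 4: DB = ⌊$108,096 × 200%/10⌋ = $21,619; SL = ⌊$98,496/7⌋ = $14,070 → take DB $21,619. Book value $86,477.
Year 5: DB = ⌊$86,477 × 200%/10⌋ = $17,295; SL = ⌊$76,877/6⌋ = $12,812 → take DB $17,295. Book value $69,182.
Year 6: DB = ⌊$69,182 × 200%/10⌋ = $13,836; SL = ⌊$59,582/5⌋ = $11,916 → take DB $13,836. Book value $55,346.
Year 7: DB = ⌊$55,346 × 200%/10⌋ = $11,069; SL = ⌊$45,746/4⌋ = $11,436 → take SL $11,436. Book value $43,910.
Year 8: DB = ⌊$43,910 × 200%/10⌋ = $8,782; SL = ⌊$34,310/3⌋ = $11,436 → take SL $11,436. Book value $32,474.
Year 9: DB = ⌊$32,474 × 200%/10⌋ = $6,494; SL = ⌊$22,874/2⌋ = $11,437 → take SL $11,437. Book value $21,037.
Year 10 (final): $21,037 − $9,600 = $11,437. Book value $9,600.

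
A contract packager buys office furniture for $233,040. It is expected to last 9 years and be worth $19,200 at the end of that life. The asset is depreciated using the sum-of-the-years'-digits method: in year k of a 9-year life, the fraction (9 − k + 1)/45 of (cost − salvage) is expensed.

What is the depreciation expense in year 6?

$19,008

Depreciable base = $233,040 − $19,200 = $213,840.
Sum of the years' digits = 9+8+7+6+5+4+3+2+1 = 45.
Year 1: $213,840 × 9/45 = $42,768. Book value $190,272.
Year 2: $213,840 × 8/45 = $38,016. Book value $152,256.
Year 3: $213,840 × 7/45 = $33,264. Book value $118,992.
Year 4: $213,840 × 6/45 = $28,512. Book value $90,480.
Year 5: $213,840 × 5/45 = $23,760. Book value $66,720.
Year 6: $213,840 × 4/45 = $19,008. Book value $47,712.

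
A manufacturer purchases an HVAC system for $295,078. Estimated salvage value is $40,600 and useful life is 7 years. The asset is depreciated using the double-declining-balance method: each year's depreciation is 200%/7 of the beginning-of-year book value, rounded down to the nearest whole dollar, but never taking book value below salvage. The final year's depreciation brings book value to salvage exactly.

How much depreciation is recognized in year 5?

Depreciable base = $295,078 − $40,600 = $254,478.
Year 1: ⌊$295,078 × 200%/7⌋ = $84,308. Book value $210,770.
Year 2: ⌊$210,770 × 200%/7⌋ = $60,220. Book value $150,550.
Year 3: ⌊$150,550 × 200%/7⌋ = $43,014. Book value $107,536.
Year 4: ⌊$107,536 × 200%/7⌋ = $30,724. Book value $76,812.
Year 5: ⌊$76,812 × 200%/7⌋ = $21,946. Book value $54,866.

$21,946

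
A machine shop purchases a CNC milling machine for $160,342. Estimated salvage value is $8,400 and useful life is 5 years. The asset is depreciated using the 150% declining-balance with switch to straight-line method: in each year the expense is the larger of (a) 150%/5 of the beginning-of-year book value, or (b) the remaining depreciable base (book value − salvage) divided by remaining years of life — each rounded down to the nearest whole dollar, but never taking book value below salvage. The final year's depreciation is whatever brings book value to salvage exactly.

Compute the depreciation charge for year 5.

$23,299

Depreciable base = $160,342 − $8,400 = $151,942.
Year 1: DB = ⌊$160,342 × 150%/5⌋ = $48,102; SL = ⌊$151,942/5⌋ = $30,388 → take DB $48,102. Book value $112,240.
Year 2: DB = ⌊$112,240 × 150%/5⌋ = $33,672; SL = ⌊$103,840/4⌋ = $25,960 → take DB $33,672. Book value $78,568.
Year 3: DB = ⌊$78,568 × 150%/5⌋ = $23,570; SL = ⌊$70,168/3⌋ = $23,389 → take DB $23,570. Book value $54,998.
Year 4: DB = ⌊$54,998 × 150%/5⌋ = $16,499; SL = ⌊$46,598/2⌋ = $23,299 → take SL $23,299. Book value $31,699.
Year 5 (final): $31,699 − $8,400 = $23,299. Book value $8,400.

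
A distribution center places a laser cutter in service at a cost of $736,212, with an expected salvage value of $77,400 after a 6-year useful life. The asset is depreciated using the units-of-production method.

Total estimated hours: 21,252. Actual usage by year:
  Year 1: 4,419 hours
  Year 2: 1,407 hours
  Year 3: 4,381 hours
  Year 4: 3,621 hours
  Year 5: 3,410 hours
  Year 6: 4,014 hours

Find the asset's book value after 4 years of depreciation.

$307,544

Depreciable base = $736,212 − $77,400 = $658,812.
Rate = $658,812 / 21,252 hours = $31 per hour.
Year 1: 4,419 × $31 = $136,989. Book value $599,223.
Year 2: 1,407 × $31 = $43,617. Book value $555,606.
Year 3: 4,381 × $31 = $135,811. Book value $419,795.
Year 4: 3,621 × $31 = $112,251. Book value $307,544.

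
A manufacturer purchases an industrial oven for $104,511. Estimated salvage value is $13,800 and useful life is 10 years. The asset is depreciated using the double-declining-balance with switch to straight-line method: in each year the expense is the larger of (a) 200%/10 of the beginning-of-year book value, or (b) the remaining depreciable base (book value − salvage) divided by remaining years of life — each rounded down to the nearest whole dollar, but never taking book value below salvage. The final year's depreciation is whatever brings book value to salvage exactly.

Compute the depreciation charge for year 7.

$5,479

Depreciable base = $104,511 − $13,800 = $90,711.
Year 1: DB = ⌊$104,511 × 200%/10⌋ = $20,902; SL = ⌊$90,711/10⌋ = $9,071 → take DB $20,902. Book value $83,609.
Year 2: DB = ⌊$83,609 × 200%/10⌋ = $16,721; SL = ⌊$69,809/9⌋ = $7,756 → take DB $16,721. Book value $66,888.
Year 3: DB = ⌊$66,888 × 200%/10⌋ = $13,377; SL = ⌊$53,088/8⌋ = $6,636 → take DB $13,377. Book value $53,511.
Year 4: DB = ⌊$53,511 × 200%/10⌋ = $10,702; SL = ⌊$39,711/7⌋ = $5,673 → take DB $10,702. Book value $42,809.
Year 5: DB = ⌊$42,809 × 200%/10⌋ = $8,561; SL = ⌊$29,009/6⌋ = $4,834 → take DB $8,561. Book value $34,248.
Year 6: DB = ⌊$34,248 × 200%/10⌋ = $6,849; SL = ⌊$20,448/5⌋ = $4,089 → take DB $6,849. Book value $27,399.
Year 7: DB = ⌊$27,399 × 200%/10⌋ = $5,479; SL = ⌊$13,599/4⌋ = $3,399 → take DB $5,479. Book value $21,920.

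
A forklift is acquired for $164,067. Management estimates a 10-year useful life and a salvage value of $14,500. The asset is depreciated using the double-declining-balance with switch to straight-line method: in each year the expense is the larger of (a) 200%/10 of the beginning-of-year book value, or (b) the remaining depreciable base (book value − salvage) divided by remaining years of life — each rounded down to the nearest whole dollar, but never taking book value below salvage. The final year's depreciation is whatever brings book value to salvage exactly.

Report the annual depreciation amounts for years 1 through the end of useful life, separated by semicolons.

$32,813; $26,250; $21,000; $16,800; $13,440; $10,752; $8,602; $6,882; $6,514; $6,514

Depreciable base = $164,067 − $14,500 = $149,567.
Year 1: DB = ⌊$164,067 × 200%/10⌋ = $32,813; SL = ⌊$149,567/10⌋ = $14,956 → take DB $32,813. Book value $131,254.
Year 2: DB = ⌊$131,254 × 200%/10⌋ = $26,250; SL = ⌊$116,754/9⌋ = $12,972 → take DB $26,250. Book value $105,004.
Year 3: DB = ⌊$105,004 × 200%/10⌋ = $21,000; SL = ⌊$90,504/8⌋ = $11,313 → take DB $21,000. Book value $84,004.
Year 4: DB = ⌊$84,004 × 200%/10⌋ = $16,800; SL = ⌊$69,504/7⌋ = $9,929 → take DB $16,800. Book value $67,204.
Year 5: DB = ⌊$67,204 × 200%/10⌋ = $13,440; SL = ⌊$52,704/6⌋ = $8,784 → take DB $13,440. Book value $53,764.
Year 6: DB = ⌊$53,764 × 200%/10⌋ = $10,752; SL = ⌊$39,264/5⌋ = $7,852 → take DB $10,752. Book value $43,012.
Year 7: DB = ⌊$43,012 × 200%/10⌋ = $8,602; SL = ⌊$28,512/4⌋ = $7,128 → take DB $8,602. Book value $34,410.
Year 8: DB = ⌊$34,410 × 200%/10⌋ = $6,882; SL = ⌊$19,910/3⌋ = $6,636 → take DB $6,882. Book value $27,528.
Year 9: DB = ⌊$27,528 × 200%/10⌋ = $5,505; SL = ⌊$13,028/2⌋ = $6,514 → take SL $6,514. Book value $21,014.
Year 10 (final): $21,014 − $14,500 = $6,514. Book value $14,500.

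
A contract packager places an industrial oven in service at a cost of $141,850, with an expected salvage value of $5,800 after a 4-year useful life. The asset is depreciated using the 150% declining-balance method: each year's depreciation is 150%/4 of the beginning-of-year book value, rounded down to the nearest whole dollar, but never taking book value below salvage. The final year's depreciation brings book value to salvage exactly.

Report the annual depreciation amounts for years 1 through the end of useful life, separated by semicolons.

$53,193; $33,246; $20,779; $28,832

Depreciable base = $141,850 − $5,800 = $136,050.
Year 1: ⌊$141,850 × 150%/4⌋ = $53,193. Book value $88,657.
Year 2: ⌊$88,657 × 150%/4⌋ = $33,246. Book value $55,411.
Year 3: ⌊$55,411 × 150%/4⌋ = $20,779. Book value $34,632.
Year 4 (final): $34,632 − $5,800 = $28,832. Book value $5,800.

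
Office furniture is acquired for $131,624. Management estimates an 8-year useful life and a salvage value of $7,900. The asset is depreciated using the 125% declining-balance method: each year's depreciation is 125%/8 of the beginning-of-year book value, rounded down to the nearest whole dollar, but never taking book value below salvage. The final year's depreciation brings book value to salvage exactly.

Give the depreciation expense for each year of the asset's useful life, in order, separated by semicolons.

$20,566; $17,352; $14,641; $12,353; $10,423; $8,795; $7,420; $32,174

Depreciable base = $131,624 − $7,900 = $123,724.
Year 1: ⌊$131,624 × 125%/8⌋ = $20,566. Book value $111,058.
Year 2: ⌊$111,058 × 125%/8⌋ = $17,352. Book value $93,706.
Year 3: ⌊$93,706 × 125%/8⌋ = $14,641. Book value $79,065.
Year 4: ⌊$79,065 × 125%/8⌋ = $12,353. Book value $66,712.
Year 5: ⌊$66,712 × 125%/8⌋ = $10,423. Book value $56,289.
Year 6: ⌊$56,289 × 125%/8⌋ = $8,795. Book value $47,494.
Year 7: ⌊$47,494 × 125%/8⌋ = $7,420. Book value $40,074.
Year 8 (final): $40,074 − $7,900 = $32,174. Book value $7,900.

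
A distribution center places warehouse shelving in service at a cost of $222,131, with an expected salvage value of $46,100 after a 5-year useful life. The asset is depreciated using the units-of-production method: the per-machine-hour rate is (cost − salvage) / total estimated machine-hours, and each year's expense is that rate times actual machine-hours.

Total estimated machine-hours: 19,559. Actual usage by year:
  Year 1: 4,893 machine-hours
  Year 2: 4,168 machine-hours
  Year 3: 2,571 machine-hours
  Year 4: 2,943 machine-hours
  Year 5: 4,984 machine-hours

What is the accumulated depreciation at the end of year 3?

Depreciable base = $222,131 − $46,100 = $176,031.
Rate = $176,031 / 19,559 machine-hours = $9 per machine-hour.
Year 1: 4,893 × $9 = $44,037. Book value $178,094.
Year 2: 4,168 × $9 = $37,512. Book value $140,582.
Year 3: 2,571 × $9 = $23,139. Book value $117,443.
Accumulated through year 3 = $222,131 − $117,443 = $104,688.

$104,688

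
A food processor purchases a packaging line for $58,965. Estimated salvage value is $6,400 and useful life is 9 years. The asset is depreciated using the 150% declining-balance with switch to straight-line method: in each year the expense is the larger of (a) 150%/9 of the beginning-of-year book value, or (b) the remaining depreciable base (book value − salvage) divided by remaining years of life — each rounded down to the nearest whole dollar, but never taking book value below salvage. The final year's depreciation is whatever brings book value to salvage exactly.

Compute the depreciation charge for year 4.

$5,687

Depreciable base = $58,965 − $6,400 = $52,565.
Year 1: DB = ⌊$58,965 × 150%/9⌋ = $9,827; SL = ⌊$52,565/9⌋ = $5,840 → take DB $9,827. Book value $49,138.
Year 2: DB = ⌊$49,138 × 150%/9⌋ = $8,189; SL = ⌊$42,738/8⌋ = $5,342 → take DB $8,189. Book value $40,949.
Year 3: DB = ⌊$40,949 × 150%/9⌋ = $6,824; SL = ⌊$34,549/7⌋ = $4,935 → take DB $6,824. Book value $34,125.
Year 4: DB = ⌊$34,125 × 150%/9⌋ = $5,687; SL = ⌊$27,725/6⌋ = $4,620 → take DB $5,687. Book value $28,438.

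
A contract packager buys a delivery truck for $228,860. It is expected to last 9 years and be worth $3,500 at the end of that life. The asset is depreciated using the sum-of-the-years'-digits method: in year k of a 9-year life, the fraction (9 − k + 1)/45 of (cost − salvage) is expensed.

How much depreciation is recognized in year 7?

$15,024

Depreciable base = $228,860 − $3,500 = $225,360.
Sum of the years' digits = 9+8+7+6+5+4+3+2+1 = 45.
Year 1: $225,360 × 9/45 = $45,072. Book value $183,788.
Year 2: $225,360 × 8/45 = $40,064. Book value $143,724.
Year 3: $225,360 × 7/45 = $35,056. Book value $108,668.
Year 4: $225,360 × 6/45 = $30,048. Book value $78,620.
Year 5: $225,360 × 5/45 = $25,040. Book value $53,580.
Year 6: $225,360 × 4/45 = $20,032. Book value $33,548.
Year 7: $225,360 × 3/45 = $15,024. Book value $18,524.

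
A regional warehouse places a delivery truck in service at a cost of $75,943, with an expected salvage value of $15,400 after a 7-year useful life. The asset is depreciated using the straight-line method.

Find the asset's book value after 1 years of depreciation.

Depreciable base = $75,943 − $15,400 = $60,543.
Annual expense = $60,543 / 7 = $8,649.
End of year 1: book value $67,294.

$67,294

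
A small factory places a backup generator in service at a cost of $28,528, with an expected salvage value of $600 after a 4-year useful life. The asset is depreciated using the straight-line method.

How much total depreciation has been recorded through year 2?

$13,964

Depreciable base = $28,528 − $600 = $27,928.
Annual expense = $27,928 / 4 = $6,982.
End of year 1: book value $21,546.
End of year 2: book value $14,564.
Accumulated through year 2 = $28,528 − $14,564 = $13,964.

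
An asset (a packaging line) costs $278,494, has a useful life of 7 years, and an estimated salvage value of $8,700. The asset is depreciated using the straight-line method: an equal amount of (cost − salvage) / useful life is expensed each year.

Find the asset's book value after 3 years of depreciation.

$162,868

Depreciable base = $278,494 − $8,700 = $269,794.
Annual expense = $269,794 / 7 = $38,542.
End of year 1: book value $239,952.
End of year 2: book value $201,410.
End of year 3: book value $162,868.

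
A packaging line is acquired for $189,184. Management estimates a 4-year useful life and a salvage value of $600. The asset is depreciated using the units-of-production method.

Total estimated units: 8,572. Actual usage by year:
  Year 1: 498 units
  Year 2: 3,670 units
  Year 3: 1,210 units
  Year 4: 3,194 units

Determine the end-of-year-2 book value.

$97,488

Depreciable base = $189,184 − $600 = $188,584.
Rate = $188,584 / 8,572 units = $22 per unit.
Year 1: 498 × $22 = $10,956. Book value $178,228.
Year 2: 3,670 × $22 = $80,740. Book value $97,488.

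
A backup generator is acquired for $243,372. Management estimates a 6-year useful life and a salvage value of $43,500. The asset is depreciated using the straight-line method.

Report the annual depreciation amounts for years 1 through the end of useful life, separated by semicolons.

$33,312; $33,312; $33,312; $33,312; $33,312; $33,312

Depreciable base = $243,372 − $43,500 = $199,872.
Annual expense = $199,872 / 6 = $33,312.
End of year 1: book value $210,060.
End of year 2: book value $176,748.
End of year 3: book value $143,436.
End of year 4: book value $110,124.
End of year 5: book value $76,812.
End of year 6: book value $43,500.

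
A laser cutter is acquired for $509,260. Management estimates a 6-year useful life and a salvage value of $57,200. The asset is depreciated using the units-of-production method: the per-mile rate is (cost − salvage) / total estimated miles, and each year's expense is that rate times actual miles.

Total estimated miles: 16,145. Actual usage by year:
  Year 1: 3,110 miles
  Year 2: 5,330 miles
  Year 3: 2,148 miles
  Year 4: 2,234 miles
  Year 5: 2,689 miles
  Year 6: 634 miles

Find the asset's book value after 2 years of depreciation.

$272,940

Depreciable base = $509,260 − $57,200 = $452,060.
Rate = $452,060 / 16,145 miles = $28 per mile.
Year 1: 3,110 × $28 = $87,080. Book value $422,180.
Year 2: 5,330 × $28 = $149,240. Book value $272,940.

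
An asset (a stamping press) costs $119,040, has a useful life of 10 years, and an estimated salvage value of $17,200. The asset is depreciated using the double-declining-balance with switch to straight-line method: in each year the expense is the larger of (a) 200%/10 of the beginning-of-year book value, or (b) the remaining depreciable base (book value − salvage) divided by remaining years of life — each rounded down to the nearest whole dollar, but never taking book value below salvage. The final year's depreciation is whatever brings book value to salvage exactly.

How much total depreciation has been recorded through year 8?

$99,067

Depreciable base = $119,040 − $17,200 = $101,840.
Year 1: DB = ⌊$119,040 × 200%/10⌋ = $23,808; SL = ⌊$101,840/10⌋ = $10,184 → take DB $23,808. Book value $95,232.
Year 2: DB = ⌊$95,232 × 200%/10⌋ = $19,046; SL = ⌊$78,032/9⌋ = $8,670 → take DB $19,046. Book value $76,186.
Year 3: DB = ⌊$76,186 × 200%/10⌋ = $15,237; SL = ⌊$58,986/8⌋ = $7,373 → take DB $15,237. Book value $60,949.
Year 4: DB = ⌊$60,949 × 200%/10⌋ = $12,189; SL = ⌊$43,749/7⌋ = $6,249 → take DB $12,189. Book value $48,760.
Year 5: DB = ⌊$48,760 × 200%/10⌋ = $9,752; SL = ⌊$31,560/6⌋ = $5,260 → take DB $9,752. Book value $39,008.
Year 6: DB = ⌊$39,008 × 200%/10⌋ = $7,801; SL = ⌊$21,808/5⌋ = $4,361 → take DB $7,801. Book value $31,207.
Year 7: DB = ⌊$31,207 × 200%/10⌋ = $6,241; SL = ⌊$14,007/4⌋ = $3,501 → take DB $6,241. Book value $24,966.
Year 8: DB = ⌊$24,966 × 200%/10⌋ = $4,993; SL = ⌊$7,766/3⌋ = $2,588 → take DB $4,993. Book value $19,973.
Accumulated through year 8 = $119,040 − $19,973 = $99,067.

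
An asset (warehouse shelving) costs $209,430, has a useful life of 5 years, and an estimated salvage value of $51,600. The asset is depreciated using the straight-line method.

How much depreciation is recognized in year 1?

Depreciable base = $209,430 − $51,600 = $157,830.
Annual expense = $157,830 / 5 = $31,566.

$31,566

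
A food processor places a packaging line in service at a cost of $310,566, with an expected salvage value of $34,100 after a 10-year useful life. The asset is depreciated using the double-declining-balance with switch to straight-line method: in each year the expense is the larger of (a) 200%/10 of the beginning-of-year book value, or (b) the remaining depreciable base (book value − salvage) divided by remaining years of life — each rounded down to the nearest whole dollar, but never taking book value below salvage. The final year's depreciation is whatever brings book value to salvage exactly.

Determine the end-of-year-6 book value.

$81,415

Depreciable base = $310,566 − $34,100 = $276,466.
Year 1: DB = ⌊$310,566 × 200%/10⌋ = $62,113; SL = ⌊$276,466/10⌋ = $27,646 → take DB $62,113. Book value $248,453.
Year 2: DB = ⌊$248,453 × 200%/10⌋ = $49,690; SL = ⌊$214,353/9⌋ = $23,817 → take DB $49,690. Book value $198,763.
Year 3: DB = ⌊$198,763 × 200%/10⌋ = $39,752; SL = ⌊$164,663/8⌋ = $20,582 → take DB $39,752. Book value $159,011.
Year 4: DB = ⌊$159,011 × 200%/10⌋ = $31,802; SL = ⌊$124,911/7⌋ = $17,844 → take DB $31,802. Book value $127,209.
Year 5: DB = ⌊$127,209 × 200%/10⌋ = $25,441; SL = ⌊$93,109/6⌋ = $15,518 → take DB $25,441. Book value $101,768.
Year 6: DB = ⌊$101,768 × 200%/10⌋ = $20,353; SL = ⌊$67,668/5⌋ = $13,533 → take DB $20,353. Book value $81,415.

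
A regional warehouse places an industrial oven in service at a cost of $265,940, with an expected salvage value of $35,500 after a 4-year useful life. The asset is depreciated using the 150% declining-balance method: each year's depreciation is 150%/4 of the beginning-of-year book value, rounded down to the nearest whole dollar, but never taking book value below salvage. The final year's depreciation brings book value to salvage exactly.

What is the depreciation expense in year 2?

$62,329

Depreciable base = $265,940 − $35,500 = $230,440.
Year 1: ⌊$265,940 × 150%/4⌋ = $99,727. Book value $166,213.
Year 2: ⌊$166,213 × 150%/4⌋ = $62,329. Book value $103,884.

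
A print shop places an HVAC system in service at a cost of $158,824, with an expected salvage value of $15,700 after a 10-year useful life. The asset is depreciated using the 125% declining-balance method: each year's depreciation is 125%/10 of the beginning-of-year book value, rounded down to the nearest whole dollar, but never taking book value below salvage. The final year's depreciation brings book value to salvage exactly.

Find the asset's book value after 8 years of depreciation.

$54,575

Depreciable base = $158,824 − $15,700 = $143,124.
Year 1: ⌊$158,824 × 125%/10⌋ = $19,853. Book value $138,971.
Year 2: ⌊$138,971 × 125%/10⌋ = $17,371. Book value $121,600.
Year 3: ⌊$121,600 × 125%/10⌋ = $15,200. Book value $106,400.
Year 4: ⌊$106,400 × 125%/10⌋ = $13,300. Book value $93,100.
Year 5: ⌊$93,100 × 125%/10⌋ = $11,637. Book value $81,463.
Year 6: ⌊$81,463 × 125%/10⌋ = $10,182. Book value $71,281.
Year 7: ⌊$71,281 × 125%/10⌋ = $8,910. Book value $62,371.
Year 8: ⌊$62,371 × 125%/10⌋ = $7,796. Book value $54,575.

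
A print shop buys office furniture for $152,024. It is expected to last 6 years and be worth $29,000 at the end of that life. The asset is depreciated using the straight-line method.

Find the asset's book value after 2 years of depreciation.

Depreciable base = $152,024 − $29,000 = $123,024.
Annual expense = $123,024 / 6 = $20,504.
End of year 1: book value $131,520.
End of year 2: book value $111,016.

$111,016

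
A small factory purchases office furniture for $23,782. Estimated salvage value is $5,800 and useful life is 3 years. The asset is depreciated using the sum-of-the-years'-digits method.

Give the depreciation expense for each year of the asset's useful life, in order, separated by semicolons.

Depreciable base = $23,782 − $5,800 = $17,982.
Sum of the years' digits = 3+2+1 = 6.
Year 1: $17,982 × 3/6 = $8,991. Book value $14,791.
Year 2: $17,982 × 2/6 = $5,994. Book value $8,797.
Year 3: $17,982 × 1/6 = $2,997. Book value $5,800.

$8,991; $5,994; $2,997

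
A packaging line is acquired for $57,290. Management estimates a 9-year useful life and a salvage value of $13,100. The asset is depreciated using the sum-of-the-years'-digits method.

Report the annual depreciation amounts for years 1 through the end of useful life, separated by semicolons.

Depreciable base = $57,290 − $13,100 = $44,190.
Sum of the years' digits = 9+8+7+6+5+4+3+2+1 = 45.
Year 1: $44,190 × 9/45 = $8,838. Book value $48,452.
Year 2: $44,190 × 8/45 = $7,856. Book value $40,596.
Year 3: $44,190 × 7/45 = $6,874. Book value $33,722.
Year 4: $44,190 × 6/45 = $5,892. Book value $27,830.
Year 5: $44,190 × 5/45 = $4,910. Book value $22,920.
Year 6: $44,190 × 4/45 = $3,928. Book value $18,992.
Year 7: $44,190 × 3/45 = $2,946. Book value $16,046.
Year 8: $44,190 × 2/45 = $1,964. Book value $14,082.
Year 9: $44,190 × 1/45 = $982. Book value $13,100.

$8,838; $7,856; $6,874; $5,892; $4,910; $3,928; $2,946; $1,964; $982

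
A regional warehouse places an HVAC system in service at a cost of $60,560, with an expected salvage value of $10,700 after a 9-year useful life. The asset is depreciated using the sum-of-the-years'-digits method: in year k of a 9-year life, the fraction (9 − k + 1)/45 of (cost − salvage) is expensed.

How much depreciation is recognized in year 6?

Depreciable base = $60,560 − $10,700 = $49,860.
Sum of the years' digits = 9+8+7+6+5+4+3+2+1 = 45.
Year 1: $49,860 × 9/45 = $9,972. Book value $50,588.
Year 2: $49,860 × 8/45 = $8,864. Book value $41,724.
Year 3: $49,860 × 7/45 = $7,756. Book value $33,968.
Year 4: $49,860 × 6/45 = $6,648. Book value $27,320.
Year 5: $49,860 × 5/45 = $5,540. Book value $21,780.
Year 6: $49,860 × 4/45 = $4,432. Book value $17,348.

$4,432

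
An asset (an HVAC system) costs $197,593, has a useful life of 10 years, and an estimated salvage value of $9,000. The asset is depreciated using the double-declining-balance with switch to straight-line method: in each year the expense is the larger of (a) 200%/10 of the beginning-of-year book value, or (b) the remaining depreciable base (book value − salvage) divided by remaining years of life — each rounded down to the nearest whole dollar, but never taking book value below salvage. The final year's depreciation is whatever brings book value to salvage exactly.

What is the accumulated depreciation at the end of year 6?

$145,794

Depreciable base = $197,593 − $9,000 = $188,593.
Year 1: DB = ⌊$197,593 × 200%/10⌋ = $39,518; SL = ⌊$188,593/10⌋ = $18,859 → take DB $39,518. Book value $158,075.
Year 2: DB = ⌊$158,075 × 200%/10⌋ = $31,615; SL = ⌊$149,075/9⌋ = $16,563 → take DB $31,615. Book value $126,460.
Year 3: DB = ⌊$126,460 × 200%/10⌋ = $25,292; SL = ⌊$117,460/8⌋ = $14,682 → take DB $25,292. Book value $101,168.
Year 4: DB = ⌊$101,168 × 200%/10⌋ = $20,233; SL = ⌊$92,168/7⌋ = $13,166 → take DB $20,233. Book value $80,935.
Year 5: DB = ⌊$80,935 × 200%/10⌋ = $16,187; SL = ⌊$71,935/6⌋ = $11,989 → take DB $16,187. Book value $64,748.
Year 6: DB = ⌊$64,748 × 200%/10⌋ = $12,949; SL = ⌊$55,748/5⌋ = $11,149 → take DB $12,949. Book value $51,799.
Accumulated through year 6 = $197,593 − $51,799 = $145,794.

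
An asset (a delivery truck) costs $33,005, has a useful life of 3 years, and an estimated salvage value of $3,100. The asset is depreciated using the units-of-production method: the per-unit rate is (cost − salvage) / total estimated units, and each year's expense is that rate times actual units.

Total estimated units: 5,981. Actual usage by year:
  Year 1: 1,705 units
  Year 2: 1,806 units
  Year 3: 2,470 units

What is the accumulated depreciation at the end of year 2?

Depreciable base = $33,005 − $3,100 = $29,905.
Rate = $29,905 / 5,981 units = $5 per unit.
Year 1: 1,705 × $5 = $8,525. Book value $24,480.
Year 2: 1,806 × $5 = $9,030. Book value $15,450.
Accumulated through year 2 = $33,005 − $15,450 = $17,555.

$17,555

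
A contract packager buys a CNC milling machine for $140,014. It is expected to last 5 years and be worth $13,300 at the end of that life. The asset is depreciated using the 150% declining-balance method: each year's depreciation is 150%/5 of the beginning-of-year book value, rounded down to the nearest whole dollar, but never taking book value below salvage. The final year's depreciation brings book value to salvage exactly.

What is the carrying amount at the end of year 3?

$48,025

Depreciable base = $140,014 − $13,300 = $126,714.
Year 1: ⌊$140,014 × 150%/5⌋ = $42,004. Book value $98,010.
Year 2: ⌊$98,010 × 150%/5⌋ = $29,403. Book value $68,607.
Year 3: ⌊$68,607 × 150%/5⌋ = $20,582. Book value $48,025.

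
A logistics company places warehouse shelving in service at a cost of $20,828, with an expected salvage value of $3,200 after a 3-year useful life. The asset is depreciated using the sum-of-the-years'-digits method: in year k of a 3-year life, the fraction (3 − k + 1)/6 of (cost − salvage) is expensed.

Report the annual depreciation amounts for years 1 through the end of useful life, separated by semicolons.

Depreciable base = $20,828 − $3,200 = $17,628.
Sum of the years' digits = 3+2+1 = 6.
Year 1: $17,628 × 3/6 = $8,814. Book value $12,014.
Year 2: $17,628 × 2/6 = $5,876. Book value $6,138.
Year 3: $17,628 × 1/6 = $2,938. Book value $3,200.

$8,814; $5,876; $2,938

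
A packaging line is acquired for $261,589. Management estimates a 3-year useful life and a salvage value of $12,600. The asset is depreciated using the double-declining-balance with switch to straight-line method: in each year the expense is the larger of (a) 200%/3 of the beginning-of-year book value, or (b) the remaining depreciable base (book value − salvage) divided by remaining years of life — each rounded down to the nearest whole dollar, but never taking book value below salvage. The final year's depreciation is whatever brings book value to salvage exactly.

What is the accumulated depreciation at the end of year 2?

Depreciable base = $261,589 − $12,600 = $248,989.
Year 1: DB = ⌊$261,589 × 200%/3⌋ = $174,392; SL = ⌊$248,989/3⌋ = $82,996 → take DB $174,392. Book value $87,197.
Year 2: DB = ⌊$87,197 × 200%/3⌋ = $58,131; SL = ⌊$74,597/2⌋ = $37,298 → take DB $58,131. Book value $29,066.
Accumulated through year 2 = $261,589 − $29,066 = $232,523.

$232,523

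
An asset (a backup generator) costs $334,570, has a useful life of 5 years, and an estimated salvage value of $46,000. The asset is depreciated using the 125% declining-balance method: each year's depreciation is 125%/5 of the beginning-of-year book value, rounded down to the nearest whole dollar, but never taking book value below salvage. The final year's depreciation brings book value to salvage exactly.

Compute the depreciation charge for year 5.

Depreciable base = $334,570 − $46,000 = $288,570.
Year 1: ⌊$334,570 × 125%/5⌋ = $83,642. Book value $250,928.
Year 2: ⌊$250,928 × 125%/5⌋ = $62,732. Book value $188,196.
Year 3: ⌊$188,196 × 125%/5⌋ = $47,049. Book value $141,147.
Year 4: ⌊$141,147 × 125%/5⌋ = $35,286. Book value $105,861.
Year 5 (final): $105,861 − $46,000 = $59,861. Book value $46,000.

$59,861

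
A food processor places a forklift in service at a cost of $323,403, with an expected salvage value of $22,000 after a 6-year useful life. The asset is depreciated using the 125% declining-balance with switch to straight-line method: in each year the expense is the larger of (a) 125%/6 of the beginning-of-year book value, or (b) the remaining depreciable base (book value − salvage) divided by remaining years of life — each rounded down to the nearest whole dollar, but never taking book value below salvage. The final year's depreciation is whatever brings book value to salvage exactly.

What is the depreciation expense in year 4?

Depreciable base = $323,403 − $22,000 = $301,403.
Year 1: DB = ⌊$323,403 × 125%/6⌋ = $67,375; SL = ⌊$301,403/6⌋ = $50,233 → take DB $67,375. Book value $256,028.
Year 2: DB = ⌊$256,028 × 125%/6⌋ = $53,339; SL = ⌊$234,028/5⌋ = $46,805 → take DB $53,339. Book value $202,689.
Year 3: DB = ⌊$202,689 × 125%/6⌋ = $42,226; SL = ⌊$180,689/4⌋ = $45,172 → take SL $45,172. Book value $157,517.
Year 4: DB = ⌊$157,517 × 125%/6⌋ = $32,816; SL = ⌊$135,517/3⌋ = $45,172 → take SL $45,172. Book value $112,345.

$45,172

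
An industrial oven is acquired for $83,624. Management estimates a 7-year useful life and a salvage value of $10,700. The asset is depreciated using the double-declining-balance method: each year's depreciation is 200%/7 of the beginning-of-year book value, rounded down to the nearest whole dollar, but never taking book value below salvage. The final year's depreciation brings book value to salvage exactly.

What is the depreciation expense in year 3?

Depreciable base = $83,624 − $10,700 = $72,924.
Year 1: ⌊$83,624 × 200%/7⌋ = $23,892. Book value $59,732.
Year 2: ⌊$59,732 × 200%/7⌋ = $17,066. Book value $42,666.
Year 3: ⌊$42,666 × 200%/7⌋ = $12,190. Book value $30,476.

$12,190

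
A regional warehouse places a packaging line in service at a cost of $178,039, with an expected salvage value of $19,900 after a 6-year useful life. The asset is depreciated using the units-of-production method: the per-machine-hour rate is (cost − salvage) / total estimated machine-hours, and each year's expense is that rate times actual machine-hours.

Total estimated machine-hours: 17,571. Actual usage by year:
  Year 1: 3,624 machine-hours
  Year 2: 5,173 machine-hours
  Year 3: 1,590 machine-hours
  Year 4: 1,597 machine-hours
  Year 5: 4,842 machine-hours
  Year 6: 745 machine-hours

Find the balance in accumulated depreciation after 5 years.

$151,434

Depreciable base = $178,039 − $19,900 = $158,139.
Rate = $158,139 / 17,571 machine-hours = $9 per machine-hour.
Year 1: 3,624 × $9 = $32,616. Book value $145,423.
Year 2: 5,173 × $9 = $46,557. Book value $98,866.
Year 3: 1,590 × $9 = $14,310. Book value $84,556.
Year 4: 1,597 × $9 = $14,373. Book value $70,183.
Year 5: 4,842 × $9 = $43,578. Book value $26,605.
Accumulated through year 5 = $178,039 − $26,605 = $151,434.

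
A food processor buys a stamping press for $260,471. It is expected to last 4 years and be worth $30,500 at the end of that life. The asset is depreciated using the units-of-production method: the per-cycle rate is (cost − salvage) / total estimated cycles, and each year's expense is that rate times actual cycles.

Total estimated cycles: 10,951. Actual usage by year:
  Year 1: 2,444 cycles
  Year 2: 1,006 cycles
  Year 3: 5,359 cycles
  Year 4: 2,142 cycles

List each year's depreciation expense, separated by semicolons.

$51,324; $21,126; $112,539; $44,982

Depreciable base = $260,471 − $30,500 = $229,971.
Rate = $229,971 / 10,951 cycles = $21 per cycle.
Year 1: 2,444 × $21 = $51,324. Book value $209,147.
Year 2: 1,006 × $21 = $21,126. Book value $188,021.
Year 3: 5,359 × $21 = $112,539. Book value $75,482.
Year 4: 2,142 × $21 = $44,982. Book value $30,500.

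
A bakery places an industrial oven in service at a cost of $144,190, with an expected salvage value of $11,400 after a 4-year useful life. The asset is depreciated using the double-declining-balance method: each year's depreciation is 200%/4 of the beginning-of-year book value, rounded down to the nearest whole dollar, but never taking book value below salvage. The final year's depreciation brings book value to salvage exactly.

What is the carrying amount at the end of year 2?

$36,048

Depreciable base = $144,190 − $11,400 = $132,790.
Year 1: ⌊$144,190 × 200%/4⌋ = $72,095. Book value $72,095.
Year 2: ⌊$72,095 × 200%/4⌋ = $36,047. Book value $36,048.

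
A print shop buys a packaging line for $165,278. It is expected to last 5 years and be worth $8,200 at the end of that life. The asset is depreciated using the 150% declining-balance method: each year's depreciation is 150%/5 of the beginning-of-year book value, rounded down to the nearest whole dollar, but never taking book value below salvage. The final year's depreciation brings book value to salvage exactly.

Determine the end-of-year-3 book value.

Depreciable base = $165,278 − $8,200 = $157,078.
Year 1: ⌊$165,278 × 150%/5⌋ = $49,583. Book value $115,695.
Year 2: ⌊$115,695 × 150%/5⌋ = $34,708. Book value $80,987.
Year 3: ⌊$80,987 × 150%/5⌋ = $24,296. Book value $56,691.

$56,691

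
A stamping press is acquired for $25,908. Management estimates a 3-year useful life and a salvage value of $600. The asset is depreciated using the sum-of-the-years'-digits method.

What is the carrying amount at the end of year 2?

$4,818

Depreciable base = $25,908 − $600 = $25,308.
Sum of the years' digits = 3+2+1 = 6.
Year 1: $25,308 × 3/6 = $12,654. Book value $13,254.
Year 2: $25,308 × 2/6 = $8,436. Book value $4,818.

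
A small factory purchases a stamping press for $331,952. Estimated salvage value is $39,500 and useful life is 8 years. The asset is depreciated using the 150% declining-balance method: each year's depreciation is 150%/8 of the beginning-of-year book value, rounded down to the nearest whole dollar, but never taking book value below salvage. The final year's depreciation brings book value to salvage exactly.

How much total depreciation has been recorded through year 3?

$153,899

Depreciable base = $331,952 − $39,500 = $292,452.
Year 1: ⌊$331,952 × 150%/8⌋ = $62,241. Book value $269,711.
Year 2: ⌊$269,711 × 150%/8⌋ = $50,570. Book value $219,141.
Year 3: ⌊$219,141 × 150%/8⌋ = $41,088. Book value $178,053.
Accumulated through year 3 = $331,952 − $178,053 = $153,899.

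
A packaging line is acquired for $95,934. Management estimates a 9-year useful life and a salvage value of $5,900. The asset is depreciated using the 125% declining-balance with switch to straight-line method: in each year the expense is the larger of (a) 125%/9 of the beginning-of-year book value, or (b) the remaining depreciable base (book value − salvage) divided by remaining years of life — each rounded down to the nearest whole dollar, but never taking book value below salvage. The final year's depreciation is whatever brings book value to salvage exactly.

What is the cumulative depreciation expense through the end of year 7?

Depreciable base = $95,934 − $5,900 = $90,034.
Year 1: DB = ⌊$95,934 × 125%/9⌋ = $13,324; SL = ⌊$90,034/9⌋ = $10,003 → take DB $13,324. Book value $82,610.
Year 2: DB = ⌊$82,610 × 125%/9⌋ = $11,473; SL = ⌊$76,710/8⌋ = $9,588 → take DB $11,473. Book value $71,137.
Year 3: DB = ⌊$71,137 × 125%/9⌋ = $9,880; SL = ⌊$65,237/7⌋ = $9,319 → take DB $9,880. Book value $61,257.
Year 4: DB = ⌊$61,257 × 125%/9⌋ = $8,507; SL = ⌊$55,357/6⌋ = $9,226 → take SL $9,226. Book value $52,031.
Year 5: DB = ⌊$52,031 × 125%/9⌋ = $7,226; SL = ⌊$46,131/5⌋ = $9,226 → take SL $9,226. Book value $42,805.
Year 6: DB = ⌊$42,805 × 125%/9⌋ = $5,945; SL = ⌊$36,905/4⌋ = $9,226 → take SL $9,226. Book value $33,579.
Year 7: DB = ⌊$33,579 × 125%/9⌋ = $4,663; SL = ⌊$27,679/3⌋ = $9,226 → take SL $9,226. Book value $24,353.
Accumulated through year 7 = $95,934 − $24,353 = $71,581.

$71,581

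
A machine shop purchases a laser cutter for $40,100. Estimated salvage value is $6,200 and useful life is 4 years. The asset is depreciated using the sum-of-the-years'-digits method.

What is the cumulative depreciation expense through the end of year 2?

Depreciable base = $40,100 − $6,200 = $33,900.
Sum of the years' digits = 4+3+2+1 = 10.
Year 1: $33,900 × 4/10 = $13,560. Book value $26,540.
Year 2: $33,900 × 3/10 = $10,170. Book value $16,370.
Accumulated through year 2 = $40,100 − $16,370 = $23,730.

$23,730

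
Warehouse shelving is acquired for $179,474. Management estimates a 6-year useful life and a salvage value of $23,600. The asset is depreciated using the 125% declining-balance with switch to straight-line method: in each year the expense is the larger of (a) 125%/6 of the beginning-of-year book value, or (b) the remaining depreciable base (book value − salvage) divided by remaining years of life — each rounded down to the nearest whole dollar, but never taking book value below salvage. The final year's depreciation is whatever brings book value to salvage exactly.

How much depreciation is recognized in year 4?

$21,816

Depreciable base = $179,474 − $23,600 = $155,874.
Year 1: DB = ⌊$179,474 × 125%/6⌋ = $37,390; SL = ⌊$155,874/6⌋ = $25,979 → take DB $37,390. Book value $142,084.
Year 2: DB = ⌊$142,084 × 125%/6⌋ = $29,600; SL = ⌊$118,484/5⌋ = $23,696 → take DB $29,600. Book value $112,484.
Year 3: DB = ⌊$112,484 × 125%/6⌋ = $23,434; SL = ⌊$88,884/4⌋ = $22,221 → take DB $23,434. Book value $89,050.
Year 4: DB = ⌊$89,050 × 125%/6⌋ = $18,552; SL = ⌊$65,450/3⌋ = $21,816 → take SL $21,816. Book value $67,234.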